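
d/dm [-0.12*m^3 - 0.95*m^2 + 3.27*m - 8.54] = -0.36*m^2 - 1.9*m + 3.27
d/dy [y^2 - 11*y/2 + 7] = 2*y - 11/2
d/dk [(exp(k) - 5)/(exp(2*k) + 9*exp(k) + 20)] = (-(exp(k) - 5)*(2*exp(k) + 9) + exp(2*k) + 9*exp(k) + 20)*exp(k)/(exp(2*k) + 9*exp(k) + 20)^2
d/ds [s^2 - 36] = 2*s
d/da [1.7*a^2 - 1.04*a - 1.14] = 3.4*a - 1.04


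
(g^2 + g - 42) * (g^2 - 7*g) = g^4 - 6*g^3 - 49*g^2 + 294*g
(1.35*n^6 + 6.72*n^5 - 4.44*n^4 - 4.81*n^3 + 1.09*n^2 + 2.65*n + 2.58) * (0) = 0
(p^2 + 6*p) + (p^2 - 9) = 2*p^2 + 6*p - 9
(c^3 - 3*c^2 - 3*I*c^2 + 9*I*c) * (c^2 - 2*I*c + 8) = c^5 - 3*c^4 - 5*I*c^4 + 2*c^3 + 15*I*c^3 - 6*c^2 - 24*I*c^2 + 72*I*c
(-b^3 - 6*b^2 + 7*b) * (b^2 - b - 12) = -b^5 - 5*b^4 + 25*b^3 + 65*b^2 - 84*b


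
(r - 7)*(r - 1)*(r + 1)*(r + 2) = r^4 - 5*r^3 - 15*r^2 + 5*r + 14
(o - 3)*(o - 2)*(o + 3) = o^3 - 2*o^2 - 9*o + 18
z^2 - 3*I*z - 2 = (z - 2*I)*(z - I)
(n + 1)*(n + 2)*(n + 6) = n^3 + 9*n^2 + 20*n + 12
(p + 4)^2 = p^2 + 8*p + 16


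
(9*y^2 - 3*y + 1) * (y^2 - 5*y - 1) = 9*y^4 - 48*y^3 + 7*y^2 - 2*y - 1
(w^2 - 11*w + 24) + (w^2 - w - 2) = 2*w^2 - 12*w + 22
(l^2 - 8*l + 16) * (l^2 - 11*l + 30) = l^4 - 19*l^3 + 134*l^2 - 416*l + 480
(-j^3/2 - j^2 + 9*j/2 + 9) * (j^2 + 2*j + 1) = -j^5/2 - 2*j^4 + 2*j^3 + 17*j^2 + 45*j/2 + 9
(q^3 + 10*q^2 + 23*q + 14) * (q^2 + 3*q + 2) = q^5 + 13*q^4 + 55*q^3 + 103*q^2 + 88*q + 28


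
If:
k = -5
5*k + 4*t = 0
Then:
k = -5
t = 25/4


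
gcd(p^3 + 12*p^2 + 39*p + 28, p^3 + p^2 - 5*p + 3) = 1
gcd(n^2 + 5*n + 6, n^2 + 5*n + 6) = n^2 + 5*n + 6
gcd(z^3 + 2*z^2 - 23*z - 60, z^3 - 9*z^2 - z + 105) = z^2 - 2*z - 15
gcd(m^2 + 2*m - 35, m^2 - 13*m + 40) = m - 5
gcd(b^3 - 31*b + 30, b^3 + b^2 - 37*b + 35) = b^2 - 6*b + 5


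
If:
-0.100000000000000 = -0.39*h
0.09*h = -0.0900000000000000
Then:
No Solution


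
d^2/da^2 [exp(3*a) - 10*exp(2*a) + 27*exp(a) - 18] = (9*exp(2*a) - 40*exp(a) + 27)*exp(a)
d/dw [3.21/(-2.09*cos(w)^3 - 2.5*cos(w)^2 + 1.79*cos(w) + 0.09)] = (-20.1267*cos(w)^2 - 16.05*cos(w) + 5.7459)*sin(w)/(2.09*cos(w)^3 + 2.5*cos(w)^2 - 1.79*cos(w) - 0.09)^2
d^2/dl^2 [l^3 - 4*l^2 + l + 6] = 6*l - 8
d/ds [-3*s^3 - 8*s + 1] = -9*s^2 - 8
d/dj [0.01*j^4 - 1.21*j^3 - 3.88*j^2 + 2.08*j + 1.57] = 0.04*j^3 - 3.63*j^2 - 7.76*j + 2.08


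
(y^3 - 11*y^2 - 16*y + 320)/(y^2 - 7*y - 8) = (y^2 - 3*y - 40)/(y + 1)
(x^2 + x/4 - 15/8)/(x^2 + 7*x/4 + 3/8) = (4*x - 5)/(4*x + 1)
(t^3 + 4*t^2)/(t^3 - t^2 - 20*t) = t/(t - 5)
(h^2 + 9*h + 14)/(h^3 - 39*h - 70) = (h + 7)/(h^2 - 2*h - 35)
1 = 1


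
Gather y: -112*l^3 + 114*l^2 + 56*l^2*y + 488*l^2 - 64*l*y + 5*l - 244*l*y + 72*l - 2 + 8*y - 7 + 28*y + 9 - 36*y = -112*l^3 + 602*l^2 + 77*l + y*(56*l^2 - 308*l)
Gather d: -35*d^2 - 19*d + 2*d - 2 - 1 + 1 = -35*d^2 - 17*d - 2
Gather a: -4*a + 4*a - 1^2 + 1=0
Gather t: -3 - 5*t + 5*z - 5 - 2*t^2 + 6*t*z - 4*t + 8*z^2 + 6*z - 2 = -2*t^2 + t*(6*z - 9) + 8*z^2 + 11*z - 10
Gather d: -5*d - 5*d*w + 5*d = -5*d*w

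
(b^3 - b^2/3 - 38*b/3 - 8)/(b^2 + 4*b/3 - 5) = (3*b^2 - 10*b - 8)/(3*b - 5)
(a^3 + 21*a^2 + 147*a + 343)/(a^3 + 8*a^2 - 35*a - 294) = (a + 7)/(a - 6)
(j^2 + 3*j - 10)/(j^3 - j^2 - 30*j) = (j - 2)/(j*(j - 6))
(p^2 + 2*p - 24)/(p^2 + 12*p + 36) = (p - 4)/(p + 6)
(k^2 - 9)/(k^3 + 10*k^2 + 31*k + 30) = (k - 3)/(k^2 + 7*k + 10)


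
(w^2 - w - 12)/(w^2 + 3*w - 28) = (w + 3)/(w + 7)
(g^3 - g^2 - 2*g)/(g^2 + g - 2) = g*(g^2 - g - 2)/(g^2 + g - 2)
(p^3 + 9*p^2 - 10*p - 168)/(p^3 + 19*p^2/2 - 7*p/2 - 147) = 2*(p - 4)/(2*p - 7)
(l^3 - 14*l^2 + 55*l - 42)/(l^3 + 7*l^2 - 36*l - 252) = (l^2 - 8*l + 7)/(l^2 + 13*l + 42)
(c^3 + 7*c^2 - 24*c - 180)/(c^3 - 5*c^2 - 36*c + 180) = (c + 6)/(c - 6)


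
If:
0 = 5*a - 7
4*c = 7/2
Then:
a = 7/5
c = 7/8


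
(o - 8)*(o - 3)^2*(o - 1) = o^4 - 15*o^3 + 71*o^2 - 129*o + 72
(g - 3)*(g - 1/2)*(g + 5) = g^3 + 3*g^2/2 - 16*g + 15/2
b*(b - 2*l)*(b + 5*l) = b^3 + 3*b^2*l - 10*b*l^2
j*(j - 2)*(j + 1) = j^3 - j^2 - 2*j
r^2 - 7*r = r*(r - 7)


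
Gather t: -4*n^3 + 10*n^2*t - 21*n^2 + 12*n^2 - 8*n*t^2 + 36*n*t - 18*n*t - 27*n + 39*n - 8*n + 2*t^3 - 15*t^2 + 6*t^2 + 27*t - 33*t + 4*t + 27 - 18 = -4*n^3 - 9*n^2 + 4*n + 2*t^3 + t^2*(-8*n - 9) + t*(10*n^2 + 18*n - 2) + 9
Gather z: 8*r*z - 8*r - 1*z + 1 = -8*r + z*(8*r - 1) + 1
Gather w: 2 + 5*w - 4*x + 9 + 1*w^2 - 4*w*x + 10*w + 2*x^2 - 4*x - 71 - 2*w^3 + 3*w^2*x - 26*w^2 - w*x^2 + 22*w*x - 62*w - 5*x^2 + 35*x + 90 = -2*w^3 + w^2*(3*x - 25) + w*(-x^2 + 18*x - 47) - 3*x^2 + 27*x + 30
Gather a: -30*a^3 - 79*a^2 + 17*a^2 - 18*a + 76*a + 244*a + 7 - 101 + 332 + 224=-30*a^3 - 62*a^2 + 302*a + 462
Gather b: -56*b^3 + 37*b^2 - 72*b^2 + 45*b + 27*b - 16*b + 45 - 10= -56*b^3 - 35*b^2 + 56*b + 35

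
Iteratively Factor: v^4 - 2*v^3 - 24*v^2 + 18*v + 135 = (v + 3)*(v^3 - 5*v^2 - 9*v + 45) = (v + 3)^2*(v^2 - 8*v + 15) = (v - 3)*(v + 3)^2*(v - 5)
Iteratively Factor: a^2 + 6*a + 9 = (a + 3)*(a + 3)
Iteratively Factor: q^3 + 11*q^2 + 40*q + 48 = (q + 4)*(q^2 + 7*q + 12) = (q + 3)*(q + 4)*(q + 4)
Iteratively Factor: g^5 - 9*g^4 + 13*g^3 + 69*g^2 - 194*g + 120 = (g - 4)*(g^4 - 5*g^3 - 7*g^2 + 41*g - 30) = (g - 5)*(g - 4)*(g^3 - 7*g + 6) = (g - 5)*(g - 4)*(g - 2)*(g^2 + 2*g - 3) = (g - 5)*(g - 4)*(g - 2)*(g + 3)*(g - 1)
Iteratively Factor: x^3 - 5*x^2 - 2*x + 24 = (x - 3)*(x^2 - 2*x - 8) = (x - 3)*(x + 2)*(x - 4)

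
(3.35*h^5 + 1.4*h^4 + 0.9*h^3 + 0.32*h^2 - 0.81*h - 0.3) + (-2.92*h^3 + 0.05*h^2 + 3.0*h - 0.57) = 3.35*h^5 + 1.4*h^4 - 2.02*h^3 + 0.37*h^2 + 2.19*h - 0.87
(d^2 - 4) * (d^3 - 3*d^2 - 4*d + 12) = d^5 - 3*d^4 - 8*d^3 + 24*d^2 + 16*d - 48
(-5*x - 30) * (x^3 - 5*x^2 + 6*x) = -5*x^4 - 5*x^3 + 120*x^2 - 180*x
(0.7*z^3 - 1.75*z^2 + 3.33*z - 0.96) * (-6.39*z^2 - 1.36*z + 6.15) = -4.473*z^5 + 10.2305*z^4 - 14.5937*z^3 - 9.1569*z^2 + 21.7851*z - 5.904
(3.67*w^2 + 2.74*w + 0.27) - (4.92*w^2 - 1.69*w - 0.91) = -1.25*w^2 + 4.43*w + 1.18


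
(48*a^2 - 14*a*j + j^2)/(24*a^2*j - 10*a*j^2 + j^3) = (8*a - j)/(j*(4*a - j))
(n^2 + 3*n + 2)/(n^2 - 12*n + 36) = (n^2 + 3*n + 2)/(n^2 - 12*n + 36)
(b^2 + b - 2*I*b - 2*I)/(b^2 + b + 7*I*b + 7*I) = (b - 2*I)/(b + 7*I)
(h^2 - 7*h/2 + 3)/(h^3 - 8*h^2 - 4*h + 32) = (h - 3/2)/(h^2 - 6*h - 16)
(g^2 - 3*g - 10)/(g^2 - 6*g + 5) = (g + 2)/(g - 1)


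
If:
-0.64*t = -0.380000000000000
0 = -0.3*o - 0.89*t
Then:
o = -1.76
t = 0.59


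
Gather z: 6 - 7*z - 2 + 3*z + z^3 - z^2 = z^3 - z^2 - 4*z + 4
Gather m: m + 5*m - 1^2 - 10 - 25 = 6*m - 36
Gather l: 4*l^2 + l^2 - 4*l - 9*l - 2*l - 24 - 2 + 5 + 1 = 5*l^2 - 15*l - 20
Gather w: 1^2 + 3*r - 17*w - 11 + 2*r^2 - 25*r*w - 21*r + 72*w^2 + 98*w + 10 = 2*r^2 - 18*r + 72*w^2 + w*(81 - 25*r)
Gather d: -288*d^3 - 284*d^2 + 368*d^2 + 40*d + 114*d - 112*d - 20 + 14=-288*d^3 + 84*d^2 + 42*d - 6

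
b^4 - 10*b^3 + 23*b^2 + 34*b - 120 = (b - 5)*(b - 4)*(b - 3)*(b + 2)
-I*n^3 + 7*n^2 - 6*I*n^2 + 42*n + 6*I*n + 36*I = (n + 6)*(n + 6*I)*(-I*n + 1)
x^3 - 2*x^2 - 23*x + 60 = (x - 4)*(x - 3)*(x + 5)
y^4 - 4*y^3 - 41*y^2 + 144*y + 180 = (y - 6)*(y - 5)*(y + 1)*(y + 6)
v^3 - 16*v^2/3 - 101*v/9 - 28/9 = (v - 7)*(v + 1/3)*(v + 4/3)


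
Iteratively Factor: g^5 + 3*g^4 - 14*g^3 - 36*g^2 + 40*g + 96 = (g + 2)*(g^4 + g^3 - 16*g^2 - 4*g + 48) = (g - 2)*(g + 2)*(g^3 + 3*g^2 - 10*g - 24) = (g - 2)*(g + 2)*(g + 4)*(g^2 - g - 6) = (g - 2)*(g + 2)^2*(g + 4)*(g - 3)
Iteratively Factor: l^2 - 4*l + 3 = (l - 1)*(l - 3)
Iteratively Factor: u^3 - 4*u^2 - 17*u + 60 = (u + 4)*(u^2 - 8*u + 15) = (u - 3)*(u + 4)*(u - 5)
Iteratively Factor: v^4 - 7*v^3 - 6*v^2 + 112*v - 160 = (v - 5)*(v^3 - 2*v^2 - 16*v + 32) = (v - 5)*(v + 4)*(v^2 - 6*v + 8) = (v - 5)*(v - 4)*(v + 4)*(v - 2)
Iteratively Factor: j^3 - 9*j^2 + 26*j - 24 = (j - 4)*(j^2 - 5*j + 6) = (j - 4)*(j - 3)*(j - 2)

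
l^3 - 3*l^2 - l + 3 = (l - 3)*(l - 1)*(l + 1)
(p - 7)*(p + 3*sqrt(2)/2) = p^2 - 7*p + 3*sqrt(2)*p/2 - 21*sqrt(2)/2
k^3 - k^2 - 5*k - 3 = (k - 3)*(k + 1)^2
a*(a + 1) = a^2 + a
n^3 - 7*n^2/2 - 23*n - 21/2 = (n - 7)*(n + 1/2)*(n + 3)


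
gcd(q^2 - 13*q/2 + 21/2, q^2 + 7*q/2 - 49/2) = q - 7/2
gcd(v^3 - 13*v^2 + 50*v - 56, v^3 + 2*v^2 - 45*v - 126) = v - 7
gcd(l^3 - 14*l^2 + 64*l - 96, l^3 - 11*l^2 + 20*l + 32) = l - 4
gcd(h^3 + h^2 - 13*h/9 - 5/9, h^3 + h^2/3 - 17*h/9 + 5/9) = h^2 + 2*h/3 - 5/3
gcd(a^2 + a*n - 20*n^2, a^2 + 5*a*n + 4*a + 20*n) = a + 5*n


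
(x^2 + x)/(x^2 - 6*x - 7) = x/(x - 7)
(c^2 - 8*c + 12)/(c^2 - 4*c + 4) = (c - 6)/(c - 2)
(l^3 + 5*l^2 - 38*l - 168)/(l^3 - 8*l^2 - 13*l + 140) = (l^2 + l - 42)/(l^2 - 12*l + 35)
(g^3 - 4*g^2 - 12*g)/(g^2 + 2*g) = g - 6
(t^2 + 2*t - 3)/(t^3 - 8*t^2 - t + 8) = (t + 3)/(t^2 - 7*t - 8)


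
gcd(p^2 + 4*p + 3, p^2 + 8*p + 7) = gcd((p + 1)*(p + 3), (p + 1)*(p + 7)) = p + 1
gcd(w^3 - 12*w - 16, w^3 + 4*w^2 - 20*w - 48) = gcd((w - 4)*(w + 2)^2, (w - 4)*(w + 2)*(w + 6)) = w^2 - 2*w - 8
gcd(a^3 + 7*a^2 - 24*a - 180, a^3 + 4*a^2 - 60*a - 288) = a^2 + 12*a + 36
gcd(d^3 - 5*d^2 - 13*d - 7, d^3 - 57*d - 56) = d + 1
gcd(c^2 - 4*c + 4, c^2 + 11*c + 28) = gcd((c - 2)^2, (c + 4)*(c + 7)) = 1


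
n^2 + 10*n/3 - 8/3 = (n - 2/3)*(n + 4)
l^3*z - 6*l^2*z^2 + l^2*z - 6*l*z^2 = l*(l - 6*z)*(l*z + z)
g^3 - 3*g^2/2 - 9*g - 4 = (g - 4)*(g + 1/2)*(g + 2)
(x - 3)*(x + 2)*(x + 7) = x^3 + 6*x^2 - 13*x - 42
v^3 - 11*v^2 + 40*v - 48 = (v - 4)^2*(v - 3)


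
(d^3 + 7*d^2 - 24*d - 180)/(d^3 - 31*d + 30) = (d + 6)/(d - 1)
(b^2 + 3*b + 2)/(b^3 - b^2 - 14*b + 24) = (b^2 + 3*b + 2)/(b^3 - b^2 - 14*b + 24)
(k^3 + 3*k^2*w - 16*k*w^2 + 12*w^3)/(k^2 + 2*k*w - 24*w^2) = (-k^2 + 3*k*w - 2*w^2)/(-k + 4*w)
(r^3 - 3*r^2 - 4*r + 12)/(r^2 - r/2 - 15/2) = 2*(r^2 - 4)/(2*r + 5)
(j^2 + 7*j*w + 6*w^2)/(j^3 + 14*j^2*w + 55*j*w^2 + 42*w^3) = 1/(j + 7*w)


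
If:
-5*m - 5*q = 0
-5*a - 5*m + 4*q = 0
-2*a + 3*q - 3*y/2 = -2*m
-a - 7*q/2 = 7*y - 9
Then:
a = -486/205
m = 54/41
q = -54/41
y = 468/205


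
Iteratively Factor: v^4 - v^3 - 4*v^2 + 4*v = (v + 2)*(v^3 - 3*v^2 + 2*v) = (v - 1)*(v + 2)*(v^2 - 2*v) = (v - 2)*(v - 1)*(v + 2)*(v)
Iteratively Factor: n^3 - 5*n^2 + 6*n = (n - 2)*(n^2 - 3*n) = (n - 3)*(n - 2)*(n)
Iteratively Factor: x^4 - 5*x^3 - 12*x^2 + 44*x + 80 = (x + 2)*(x^3 - 7*x^2 + 2*x + 40) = (x - 4)*(x + 2)*(x^2 - 3*x - 10) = (x - 4)*(x + 2)^2*(x - 5)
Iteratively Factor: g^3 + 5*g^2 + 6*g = (g + 2)*(g^2 + 3*g) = (g + 2)*(g + 3)*(g)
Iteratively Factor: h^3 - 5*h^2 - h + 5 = (h - 1)*(h^2 - 4*h - 5) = (h - 5)*(h - 1)*(h + 1)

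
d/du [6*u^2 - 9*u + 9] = 12*u - 9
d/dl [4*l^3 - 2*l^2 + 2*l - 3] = 12*l^2 - 4*l + 2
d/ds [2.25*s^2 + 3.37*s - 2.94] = 4.5*s + 3.37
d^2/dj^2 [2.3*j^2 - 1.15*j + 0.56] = 4.60000000000000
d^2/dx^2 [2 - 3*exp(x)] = -3*exp(x)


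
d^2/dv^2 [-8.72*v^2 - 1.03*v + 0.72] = -17.4400000000000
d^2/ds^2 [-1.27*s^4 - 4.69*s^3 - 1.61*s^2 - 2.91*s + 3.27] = -15.24*s^2 - 28.14*s - 3.22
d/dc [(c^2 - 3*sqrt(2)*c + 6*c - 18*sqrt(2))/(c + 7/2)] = 2*(2*c^2 + 14*c + 15*sqrt(2) + 42)/(4*c^2 + 28*c + 49)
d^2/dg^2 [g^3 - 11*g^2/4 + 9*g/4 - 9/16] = 6*g - 11/2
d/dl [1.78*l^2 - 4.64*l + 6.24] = 3.56*l - 4.64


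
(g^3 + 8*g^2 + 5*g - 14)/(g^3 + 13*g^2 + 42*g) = (g^2 + g - 2)/(g*(g + 6))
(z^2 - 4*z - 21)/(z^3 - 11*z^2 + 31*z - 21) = (z + 3)/(z^2 - 4*z + 3)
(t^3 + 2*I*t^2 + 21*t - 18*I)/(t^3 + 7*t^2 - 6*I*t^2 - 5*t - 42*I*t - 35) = (t^2 + 3*I*t + 18)/(t^2 + t*(7 - 5*I) - 35*I)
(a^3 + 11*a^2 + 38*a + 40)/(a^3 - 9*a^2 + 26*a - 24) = (a^3 + 11*a^2 + 38*a + 40)/(a^3 - 9*a^2 + 26*a - 24)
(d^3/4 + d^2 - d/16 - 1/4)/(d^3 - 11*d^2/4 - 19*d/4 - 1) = (-4*d^3 - 16*d^2 + d + 4)/(4*(-4*d^3 + 11*d^2 + 19*d + 4))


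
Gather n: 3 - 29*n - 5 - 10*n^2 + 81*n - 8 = -10*n^2 + 52*n - 10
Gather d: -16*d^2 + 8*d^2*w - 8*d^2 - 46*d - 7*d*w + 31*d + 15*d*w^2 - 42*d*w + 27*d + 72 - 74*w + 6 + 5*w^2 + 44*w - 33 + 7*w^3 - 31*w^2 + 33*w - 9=d^2*(8*w - 24) + d*(15*w^2 - 49*w + 12) + 7*w^3 - 26*w^2 + 3*w + 36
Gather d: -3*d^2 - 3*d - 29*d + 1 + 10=-3*d^2 - 32*d + 11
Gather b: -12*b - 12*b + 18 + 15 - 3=30 - 24*b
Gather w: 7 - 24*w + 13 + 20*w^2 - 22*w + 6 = 20*w^2 - 46*w + 26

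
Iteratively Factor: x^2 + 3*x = (x + 3)*(x)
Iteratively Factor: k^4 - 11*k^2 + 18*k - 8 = (k - 2)*(k^3 + 2*k^2 - 7*k + 4) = (k - 2)*(k - 1)*(k^2 + 3*k - 4) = (k - 2)*(k - 1)*(k + 4)*(k - 1)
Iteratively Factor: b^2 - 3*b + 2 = (b - 2)*(b - 1)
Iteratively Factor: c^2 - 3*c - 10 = (c + 2)*(c - 5)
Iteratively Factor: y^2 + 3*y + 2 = (y + 1)*(y + 2)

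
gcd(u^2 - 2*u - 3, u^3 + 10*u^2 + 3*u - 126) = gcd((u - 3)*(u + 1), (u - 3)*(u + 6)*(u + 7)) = u - 3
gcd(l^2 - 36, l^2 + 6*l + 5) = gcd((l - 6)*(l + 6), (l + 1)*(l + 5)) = 1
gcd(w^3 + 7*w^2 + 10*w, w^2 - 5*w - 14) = w + 2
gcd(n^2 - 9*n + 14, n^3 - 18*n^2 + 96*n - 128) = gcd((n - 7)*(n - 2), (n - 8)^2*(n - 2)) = n - 2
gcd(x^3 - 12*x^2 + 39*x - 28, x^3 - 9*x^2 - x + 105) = x - 7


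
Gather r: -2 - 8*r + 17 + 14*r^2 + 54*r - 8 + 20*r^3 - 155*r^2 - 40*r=20*r^3 - 141*r^2 + 6*r + 7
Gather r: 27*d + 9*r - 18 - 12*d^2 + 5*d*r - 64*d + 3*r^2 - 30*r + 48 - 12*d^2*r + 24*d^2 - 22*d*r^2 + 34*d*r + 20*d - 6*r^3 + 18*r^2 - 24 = 12*d^2 - 17*d - 6*r^3 + r^2*(21 - 22*d) + r*(-12*d^2 + 39*d - 21) + 6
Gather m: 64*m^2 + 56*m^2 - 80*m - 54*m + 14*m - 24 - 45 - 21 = 120*m^2 - 120*m - 90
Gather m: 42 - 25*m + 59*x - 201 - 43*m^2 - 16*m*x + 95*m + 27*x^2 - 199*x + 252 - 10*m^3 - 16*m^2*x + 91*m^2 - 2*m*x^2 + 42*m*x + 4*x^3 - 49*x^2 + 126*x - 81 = -10*m^3 + m^2*(48 - 16*x) + m*(-2*x^2 + 26*x + 70) + 4*x^3 - 22*x^2 - 14*x + 12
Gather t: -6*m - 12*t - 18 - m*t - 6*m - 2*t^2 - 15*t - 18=-12*m - 2*t^2 + t*(-m - 27) - 36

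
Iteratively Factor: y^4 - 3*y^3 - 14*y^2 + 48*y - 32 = (y - 1)*(y^3 - 2*y^2 - 16*y + 32) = (y - 1)*(y + 4)*(y^2 - 6*y + 8) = (y - 4)*(y - 1)*(y + 4)*(y - 2)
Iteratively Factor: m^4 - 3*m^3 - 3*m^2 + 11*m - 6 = (m - 1)*(m^3 - 2*m^2 - 5*m + 6) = (m - 1)*(m + 2)*(m^2 - 4*m + 3) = (m - 1)^2*(m + 2)*(m - 3)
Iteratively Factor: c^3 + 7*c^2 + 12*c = (c + 4)*(c^2 + 3*c) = c*(c + 4)*(c + 3)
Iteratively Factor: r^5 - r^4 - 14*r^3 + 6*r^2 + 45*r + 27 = (r + 1)*(r^4 - 2*r^3 - 12*r^2 + 18*r + 27) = (r + 1)^2*(r^3 - 3*r^2 - 9*r + 27) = (r + 1)^2*(r + 3)*(r^2 - 6*r + 9) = (r - 3)*(r + 1)^2*(r + 3)*(r - 3)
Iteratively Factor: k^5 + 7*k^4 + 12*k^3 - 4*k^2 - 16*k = (k - 1)*(k^4 + 8*k^3 + 20*k^2 + 16*k) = (k - 1)*(k + 2)*(k^3 + 6*k^2 + 8*k) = k*(k - 1)*(k + 2)*(k^2 + 6*k + 8) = k*(k - 1)*(k + 2)*(k + 4)*(k + 2)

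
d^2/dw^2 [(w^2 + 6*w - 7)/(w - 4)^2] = 2*(14*w + 43)/(w^4 - 16*w^3 + 96*w^2 - 256*w + 256)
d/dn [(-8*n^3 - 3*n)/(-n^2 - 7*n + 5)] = (8*n^4 + 112*n^3 - 123*n^2 - 15)/(n^4 + 14*n^3 + 39*n^2 - 70*n + 25)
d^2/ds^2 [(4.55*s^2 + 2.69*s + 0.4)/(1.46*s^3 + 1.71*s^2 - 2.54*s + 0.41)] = (19.39756*s^6 + 34.404024*s^5 + 151.766124*s^4 + 53.05521*s^3 - 40.345158*s^2 - 23.176554*s + 11.732842)/(3.112136*s^9 + 10.935108*s^8 - 3.435234*s^7 - 30.426105*s^6 + 12.118002*s^5 + 27.570687*s^4 - 26.33555*s^3 + 8.797821*s^2 - 1.280922*s + 0.068921)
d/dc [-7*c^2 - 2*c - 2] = -14*c - 2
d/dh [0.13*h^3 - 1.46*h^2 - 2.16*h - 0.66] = 0.39*h^2 - 2.92*h - 2.16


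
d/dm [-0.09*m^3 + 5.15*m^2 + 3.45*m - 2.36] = -0.27*m^2 + 10.3*m + 3.45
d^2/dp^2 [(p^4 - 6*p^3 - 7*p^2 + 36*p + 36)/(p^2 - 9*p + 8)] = 2*(p^6 - 27*p^5 + 267*p^4 - 1041*p^3 + 1956*p^2 - 2988*p + 4772)/(p^6 - 27*p^5 + 267*p^4 - 1161*p^3 + 2136*p^2 - 1728*p + 512)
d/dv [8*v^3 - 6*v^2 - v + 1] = 24*v^2 - 12*v - 1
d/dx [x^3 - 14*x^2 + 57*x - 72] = 3*x^2 - 28*x + 57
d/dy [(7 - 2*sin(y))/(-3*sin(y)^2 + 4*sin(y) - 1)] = 2*(-3*sin(y)^2 + 21*sin(y) - 13)*cos(y)/((sin(y) - 1)^2*(3*sin(y) - 1)^2)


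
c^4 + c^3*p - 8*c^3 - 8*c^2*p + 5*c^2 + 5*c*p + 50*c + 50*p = (c - 5)^2*(c + 2)*(c + p)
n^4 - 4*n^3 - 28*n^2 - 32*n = n*(n - 8)*(n + 2)^2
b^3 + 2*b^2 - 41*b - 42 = (b - 6)*(b + 1)*(b + 7)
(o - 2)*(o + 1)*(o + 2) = o^3 + o^2 - 4*o - 4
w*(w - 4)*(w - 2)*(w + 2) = w^4 - 4*w^3 - 4*w^2 + 16*w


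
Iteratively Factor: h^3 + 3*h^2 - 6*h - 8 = (h + 4)*(h^2 - h - 2) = (h - 2)*(h + 4)*(h + 1)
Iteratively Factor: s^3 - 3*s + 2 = (s - 1)*(s^2 + s - 2) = (s - 1)^2*(s + 2)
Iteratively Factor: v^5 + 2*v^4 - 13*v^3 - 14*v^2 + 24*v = (v - 1)*(v^4 + 3*v^3 - 10*v^2 - 24*v) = (v - 3)*(v - 1)*(v^3 + 6*v^2 + 8*v) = (v - 3)*(v - 1)*(v + 4)*(v^2 + 2*v) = v*(v - 3)*(v - 1)*(v + 4)*(v + 2)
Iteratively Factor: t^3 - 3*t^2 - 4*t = (t + 1)*(t^2 - 4*t) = t*(t + 1)*(t - 4)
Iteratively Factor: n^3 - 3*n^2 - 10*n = (n + 2)*(n^2 - 5*n) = n*(n + 2)*(n - 5)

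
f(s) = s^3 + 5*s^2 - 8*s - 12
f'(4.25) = 88.69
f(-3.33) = 33.16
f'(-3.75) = -3.31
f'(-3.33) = -8.03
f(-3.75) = 35.58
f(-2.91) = 28.98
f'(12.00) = 544.00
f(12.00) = 2340.00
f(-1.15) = 2.29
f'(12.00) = 544.00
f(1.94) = -1.40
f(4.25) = 121.08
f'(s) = 3*s^2 + 10*s - 8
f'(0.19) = -5.99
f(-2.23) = 19.61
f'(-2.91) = -11.70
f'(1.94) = 22.69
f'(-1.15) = -15.53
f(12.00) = 2340.00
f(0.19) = -13.33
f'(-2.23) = -15.38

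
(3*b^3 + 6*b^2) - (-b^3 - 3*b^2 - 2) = 4*b^3 + 9*b^2 + 2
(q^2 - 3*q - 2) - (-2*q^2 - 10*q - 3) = 3*q^2 + 7*q + 1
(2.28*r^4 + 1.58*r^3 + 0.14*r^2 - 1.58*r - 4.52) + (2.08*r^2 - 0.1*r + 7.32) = 2.28*r^4 + 1.58*r^3 + 2.22*r^2 - 1.68*r + 2.8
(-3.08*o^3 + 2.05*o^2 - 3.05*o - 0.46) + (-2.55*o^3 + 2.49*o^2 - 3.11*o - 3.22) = -5.63*o^3 + 4.54*o^2 - 6.16*o - 3.68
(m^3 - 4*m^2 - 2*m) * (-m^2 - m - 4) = -m^5 + 3*m^4 + 2*m^3 + 18*m^2 + 8*m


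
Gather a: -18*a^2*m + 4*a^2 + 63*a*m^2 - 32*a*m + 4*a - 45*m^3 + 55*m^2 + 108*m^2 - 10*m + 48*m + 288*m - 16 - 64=a^2*(4 - 18*m) + a*(63*m^2 - 32*m + 4) - 45*m^3 + 163*m^2 + 326*m - 80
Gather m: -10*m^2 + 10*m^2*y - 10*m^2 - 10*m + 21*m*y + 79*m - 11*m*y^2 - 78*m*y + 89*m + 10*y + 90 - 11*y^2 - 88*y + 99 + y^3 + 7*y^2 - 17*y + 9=m^2*(10*y - 20) + m*(-11*y^2 - 57*y + 158) + y^3 - 4*y^2 - 95*y + 198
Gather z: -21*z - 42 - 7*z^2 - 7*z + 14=-7*z^2 - 28*z - 28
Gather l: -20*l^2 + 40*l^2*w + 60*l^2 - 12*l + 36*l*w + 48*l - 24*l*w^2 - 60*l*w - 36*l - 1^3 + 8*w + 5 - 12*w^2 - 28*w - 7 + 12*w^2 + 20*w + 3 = l^2*(40*w + 40) + l*(-24*w^2 - 24*w)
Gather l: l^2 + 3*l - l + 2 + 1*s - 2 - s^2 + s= l^2 + 2*l - s^2 + 2*s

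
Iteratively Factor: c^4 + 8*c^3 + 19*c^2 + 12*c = (c + 1)*(c^3 + 7*c^2 + 12*c) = (c + 1)*(c + 3)*(c^2 + 4*c) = c*(c + 1)*(c + 3)*(c + 4)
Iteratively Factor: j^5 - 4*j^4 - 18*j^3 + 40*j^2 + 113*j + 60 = (j + 1)*(j^4 - 5*j^3 - 13*j^2 + 53*j + 60) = (j - 5)*(j + 1)*(j^3 - 13*j - 12) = (j - 5)*(j + 1)^2*(j^2 - j - 12) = (j - 5)*(j - 4)*(j + 1)^2*(j + 3)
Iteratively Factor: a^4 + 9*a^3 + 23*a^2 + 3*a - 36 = (a + 3)*(a^3 + 6*a^2 + 5*a - 12) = (a + 3)^2*(a^2 + 3*a - 4) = (a + 3)^2*(a + 4)*(a - 1)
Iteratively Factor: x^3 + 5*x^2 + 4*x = (x + 1)*(x^2 + 4*x) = x*(x + 1)*(x + 4)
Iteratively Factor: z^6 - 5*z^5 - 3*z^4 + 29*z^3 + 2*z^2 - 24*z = (z + 1)*(z^5 - 6*z^4 + 3*z^3 + 26*z^2 - 24*z) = (z + 1)*(z + 2)*(z^4 - 8*z^3 + 19*z^2 - 12*z) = (z - 1)*(z + 1)*(z + 2)*(z^3 - 7*z^2 + 12*z) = (z - 4)*(z - 1)*(z + 1)*(z + 2)*(z^2 - 3*z) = z*(z - 4)*(z - 1)*(z + 1)*(z + 2)*(z - 3)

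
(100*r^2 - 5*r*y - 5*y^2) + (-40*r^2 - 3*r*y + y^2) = 60*r^2 - 8*r*y - 4*y^2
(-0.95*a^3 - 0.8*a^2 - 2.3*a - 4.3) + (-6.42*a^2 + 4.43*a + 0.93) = -0.95*a^3 - 7.22*a^2 + 2.13*a - 3.37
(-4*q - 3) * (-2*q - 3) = 8*q^2 + 18*q + 9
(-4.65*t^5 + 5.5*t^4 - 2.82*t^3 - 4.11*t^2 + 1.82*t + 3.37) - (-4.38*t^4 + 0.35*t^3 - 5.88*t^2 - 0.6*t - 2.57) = -4.65*t^5 + 9.88*t^4 - 3.17*t^3 + 1.77*t^2 + 2.42*t + 5.94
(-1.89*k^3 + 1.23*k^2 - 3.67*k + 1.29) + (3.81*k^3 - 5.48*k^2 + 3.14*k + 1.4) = 1.92*k^3 - 4.25*k^2 - 0.53*k + 2.69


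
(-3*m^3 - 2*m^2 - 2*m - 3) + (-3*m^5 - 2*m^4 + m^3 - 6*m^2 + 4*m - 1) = -3*m^5 - 2*m^4 - 2*m^3 - 8*m^2 + 2*m - 4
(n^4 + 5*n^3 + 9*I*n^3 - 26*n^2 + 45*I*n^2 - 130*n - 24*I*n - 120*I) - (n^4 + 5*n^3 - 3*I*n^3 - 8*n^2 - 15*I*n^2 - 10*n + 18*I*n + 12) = 12*I*n^3 - 18*n^2 + 60*I*n^2 - 120*n - 42*I*n - 12 - 120*I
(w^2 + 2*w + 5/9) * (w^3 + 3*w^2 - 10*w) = w^5 + 5*w^4 - 31*w^3/9 - 55*w^2/3 - 50*w/9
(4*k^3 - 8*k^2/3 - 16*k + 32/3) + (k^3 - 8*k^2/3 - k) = 5*k^3 - 16*k^2/3 - 17*k + 32/3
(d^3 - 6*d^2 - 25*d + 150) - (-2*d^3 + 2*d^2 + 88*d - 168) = 3*d^3 - 8*d^2 - 113*d + 318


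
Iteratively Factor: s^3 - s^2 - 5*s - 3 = (s + 1)*(s^2 - 2*s - 3) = (s + 1)^2*(s - 3)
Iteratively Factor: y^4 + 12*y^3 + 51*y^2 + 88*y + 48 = (y + 4)*(y^3 + 8*y^2 + 19*y + 12) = (y + 3)*(y + 4)*(y^2 + 5*y + 4) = (y + 3)*(y + 4)^2*(y + 1)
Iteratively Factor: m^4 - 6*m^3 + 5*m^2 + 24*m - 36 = (m - 2)*(m^3 - 4*m^2 - 3*m + 18) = (m - 2)*(m + 2)*(m^2 - 6*m + 9) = (m - 3)*(m - 2)*(m + 2)*(m - 3)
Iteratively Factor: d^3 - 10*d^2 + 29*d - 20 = (d - 1)*(d^2 - 9*d + 20) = (d - 5)*(d - 1)*(d - 4)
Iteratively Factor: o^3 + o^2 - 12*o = (o)*(o^2 + o - 12) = o*(o + 4)*(o - 3)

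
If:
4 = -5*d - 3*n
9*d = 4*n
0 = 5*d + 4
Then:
No Solution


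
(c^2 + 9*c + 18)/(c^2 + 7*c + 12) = (c + 6)/(c + 4)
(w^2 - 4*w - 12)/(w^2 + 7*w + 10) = (w - 6)/(w + 5)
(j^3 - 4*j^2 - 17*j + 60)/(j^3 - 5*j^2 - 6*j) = (-j^3 + 4*j^2 + 17*j - 60)/(j*(-j^2 + 5*j + 6))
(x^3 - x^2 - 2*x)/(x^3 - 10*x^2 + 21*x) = (x^2 - x - 2)/(x^2 - 10*x + 21)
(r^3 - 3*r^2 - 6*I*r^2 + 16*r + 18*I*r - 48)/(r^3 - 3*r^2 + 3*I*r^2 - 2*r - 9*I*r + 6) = (r - 8*I)/(r + I)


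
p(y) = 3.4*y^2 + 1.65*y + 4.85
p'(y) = 6.8*y + 1.65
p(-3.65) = 44.12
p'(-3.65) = -23.17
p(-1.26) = 8.17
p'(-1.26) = -6.92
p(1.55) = 15.58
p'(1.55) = 12.19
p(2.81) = 36.33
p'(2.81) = 20.76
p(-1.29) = 8.38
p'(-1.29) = -7.12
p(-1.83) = 13.22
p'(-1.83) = -10.79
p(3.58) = 54.33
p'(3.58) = 25.99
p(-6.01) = 117.74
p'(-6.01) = -39.22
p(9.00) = 295.10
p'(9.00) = 62.85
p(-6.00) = 117.35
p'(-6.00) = -39.15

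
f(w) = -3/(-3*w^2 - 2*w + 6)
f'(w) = -3*(6*w + 2)/(-3*w^2 - 2*w + 6)^2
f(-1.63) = -2.33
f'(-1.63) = 14.04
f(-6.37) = 0.03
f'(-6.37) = 0.01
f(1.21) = 3.69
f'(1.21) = -42.10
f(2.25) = 0.22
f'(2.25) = -0.25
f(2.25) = 0.22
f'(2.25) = -0.25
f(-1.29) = -0.84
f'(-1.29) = 1.34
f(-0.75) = -0.52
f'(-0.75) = 0.22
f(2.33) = 0.20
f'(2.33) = -0.21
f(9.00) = 0.01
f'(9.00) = 0.00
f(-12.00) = 0.01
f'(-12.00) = 0.00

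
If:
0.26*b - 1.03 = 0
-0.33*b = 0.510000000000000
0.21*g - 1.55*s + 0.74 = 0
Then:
No Solution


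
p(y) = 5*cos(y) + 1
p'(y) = -5*sin(y)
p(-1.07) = 3.40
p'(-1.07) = 4.39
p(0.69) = 4.86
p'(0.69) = -3.18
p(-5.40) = 4.17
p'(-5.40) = -3.86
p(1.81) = -0.18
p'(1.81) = -4.86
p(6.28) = 6.00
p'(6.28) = 0.02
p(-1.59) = 0.90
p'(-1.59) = 5.00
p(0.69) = 4.86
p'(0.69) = -3.18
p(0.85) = 4.30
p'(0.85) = -3.76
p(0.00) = 6.00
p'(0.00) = 0.00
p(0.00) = 6.00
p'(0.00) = 0.00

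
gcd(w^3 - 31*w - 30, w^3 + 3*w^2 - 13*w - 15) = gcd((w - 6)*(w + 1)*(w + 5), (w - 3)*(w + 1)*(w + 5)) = w^2 + 6*w + 5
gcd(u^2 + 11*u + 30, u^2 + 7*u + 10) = u + 5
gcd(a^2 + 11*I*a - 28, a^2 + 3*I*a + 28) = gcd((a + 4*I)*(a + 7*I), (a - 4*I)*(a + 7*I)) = a + 7*I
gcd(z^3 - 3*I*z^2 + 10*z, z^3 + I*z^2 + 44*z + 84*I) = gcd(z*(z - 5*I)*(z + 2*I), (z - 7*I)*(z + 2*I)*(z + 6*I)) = z + 2*I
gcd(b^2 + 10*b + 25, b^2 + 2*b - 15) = b + 5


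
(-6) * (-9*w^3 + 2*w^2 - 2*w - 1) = 54*w^3 - 12*w^2 + 12*w + 6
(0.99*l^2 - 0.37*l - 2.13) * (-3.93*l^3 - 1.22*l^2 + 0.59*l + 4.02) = -3.8907*l^5 + 0.2463*l^4 + 9.4064*l^3 + 6.3601*l^2 - 2.7441*l - 8.5626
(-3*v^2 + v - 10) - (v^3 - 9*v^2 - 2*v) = -v^3 + 6*v^2 + 3*v - 10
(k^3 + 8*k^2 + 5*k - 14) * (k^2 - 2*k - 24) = k^5 + 6*k^4 - 35*k^3 - 216*k^2 - 92*k + 336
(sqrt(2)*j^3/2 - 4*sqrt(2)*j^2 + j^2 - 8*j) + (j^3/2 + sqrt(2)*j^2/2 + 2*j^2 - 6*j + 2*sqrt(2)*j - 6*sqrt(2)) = j^3/2 + sqrt(2)*j^3/2 - 7*sqrt(2)*j^2/2 + 3*j^2 - 14*j + 2*sqrt(2)*j - 6*sqrt(2)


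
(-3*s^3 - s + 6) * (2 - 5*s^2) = 15*s^5 - s^3 - 30*s^2 - 2*s + 12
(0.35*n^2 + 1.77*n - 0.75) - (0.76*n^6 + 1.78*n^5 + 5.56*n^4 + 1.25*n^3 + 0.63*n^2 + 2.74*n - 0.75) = -0.76*n^6 - 1.78*n^5 - 5.56*n^4 - 1.25*n^3 - 0.28*n^2 - 0.97*n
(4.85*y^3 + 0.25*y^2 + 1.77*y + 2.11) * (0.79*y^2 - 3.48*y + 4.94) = 3.8315*y^5 - 16.6805*y^4 + 24.4873*y^3 - 3.2577*y^2 + 1.401*y + 10.4234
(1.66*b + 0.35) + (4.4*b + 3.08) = 6.06*b + 3.43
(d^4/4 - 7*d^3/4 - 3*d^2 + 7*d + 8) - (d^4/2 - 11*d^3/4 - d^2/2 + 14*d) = -d^4/4 + d^3 - 5*d^2/2 - 7*d + 8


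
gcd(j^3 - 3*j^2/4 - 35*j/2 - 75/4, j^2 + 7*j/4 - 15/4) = j + 3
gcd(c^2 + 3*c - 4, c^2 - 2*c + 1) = c - 1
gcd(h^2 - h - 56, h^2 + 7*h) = h + 7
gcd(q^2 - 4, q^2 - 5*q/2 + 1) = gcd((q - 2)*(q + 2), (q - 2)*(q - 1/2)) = q - 2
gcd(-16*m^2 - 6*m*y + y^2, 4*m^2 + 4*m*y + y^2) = 2*m + y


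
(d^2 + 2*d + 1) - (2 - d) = d^2 + 3*d - 1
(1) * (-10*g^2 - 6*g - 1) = -10*g^2 - 6*g - 1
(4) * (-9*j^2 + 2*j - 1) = -36*j^2 + 8*j - 4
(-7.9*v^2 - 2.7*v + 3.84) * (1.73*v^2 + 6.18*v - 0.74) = -13.667*v^4 - 53.493*v^3 - 4.1968*v^2 + 25.7292*v - 2.8416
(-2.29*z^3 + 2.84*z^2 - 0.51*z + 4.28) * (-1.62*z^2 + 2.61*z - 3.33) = 3.7098*z^5 - 10.5777*z^4 + 15.8643*z^3 - 17.7219*z^2 + 12.8691*z - 14.2524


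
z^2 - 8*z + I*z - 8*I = (z - 8)*(z + I)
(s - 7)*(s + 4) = s^2 - 3*s - 28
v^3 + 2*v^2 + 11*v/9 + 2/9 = (v + 1/3)*(v + 2/3)*(v + 1)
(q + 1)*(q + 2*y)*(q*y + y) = q^3*y + 2*q^2*y^2 + 2*q^2*y + 4*q*y^2 + q*y + 2*y^2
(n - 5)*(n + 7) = n^2 + 2*n - 35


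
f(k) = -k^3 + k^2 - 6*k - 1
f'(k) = -3*k^2 + 2*k - 6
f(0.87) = -6.12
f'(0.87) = -6.53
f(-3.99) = 102.38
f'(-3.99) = -61.74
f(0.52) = -3.99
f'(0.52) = -5.77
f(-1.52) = 13.94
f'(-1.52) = -15.97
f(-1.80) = 18.87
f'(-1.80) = -19.32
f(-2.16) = 26.70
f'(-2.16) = -24.32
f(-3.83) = 92.83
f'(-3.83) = -57.67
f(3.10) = -39.78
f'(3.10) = -28.63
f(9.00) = -703.00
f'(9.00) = -231.00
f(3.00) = -37.00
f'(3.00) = -27.00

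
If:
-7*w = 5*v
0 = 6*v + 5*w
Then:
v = 0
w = 0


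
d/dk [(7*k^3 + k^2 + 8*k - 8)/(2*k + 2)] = (7*k^3 + 11*k^2 + k + 8)/(k^2 + 2*k + 1)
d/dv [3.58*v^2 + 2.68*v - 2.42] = 7.16*v + 2.68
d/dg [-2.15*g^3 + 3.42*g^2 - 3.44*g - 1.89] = -6.45*g^2 + 6.84*g - 3.44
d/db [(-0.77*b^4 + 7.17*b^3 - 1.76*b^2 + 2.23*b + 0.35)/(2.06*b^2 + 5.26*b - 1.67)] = (-3.1724*b^5 + 2.61959999999999*b^4 + 80.572*b^3 - 49.7731*b^2 + 4.4364*b - 5.5651)/(4.2436*b^4 + 21.6712*b^3 + 20.7872*b^2 - 17.5684*b + 2.7889)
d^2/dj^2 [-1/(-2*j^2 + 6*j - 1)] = 4*(-2*j^2 + 6*j + 2*(2*j - 3)^2 - 1)/(2*j^2 - 6*j + 1)^3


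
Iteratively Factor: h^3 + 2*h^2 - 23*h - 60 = (h - 5)*(h^2 + 7*h + 12) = (h - 5)*(h + 3)*(h + 4)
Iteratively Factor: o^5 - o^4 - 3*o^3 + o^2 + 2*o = (o - 2)*(o^4 + o^3 - o^2 - o) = (o - 2)*(o + 1)*(o^3 - o) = o*(o - 2)*(o + 1)*(o^2 - 1) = o*(o - 2)*(o + 1)^2*(o - 1)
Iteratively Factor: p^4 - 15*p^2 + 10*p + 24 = (p - 3)*(p^3 + 3*p^2 - 6*p - 8) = (p - 3)*(p + 1)*(p^2 + 2*p - 8) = (p - 3)*(p - 2)*(p + 1)*(p + 4)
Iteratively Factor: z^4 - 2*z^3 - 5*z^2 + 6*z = (z + 2)*(z^3 - 4*z^2 + 3*z) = (z - 1)*(z + 2)*(z^2 - 3*z) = (z - 3)*(z - 1)*(z + 2)*(z)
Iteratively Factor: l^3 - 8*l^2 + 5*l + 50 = (l - 5)*(l^2 - 3*l - 10) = (l - 5)^2*(l + 2)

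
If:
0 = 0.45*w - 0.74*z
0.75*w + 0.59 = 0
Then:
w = -0.79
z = -0.48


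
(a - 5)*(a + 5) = a^2 - 25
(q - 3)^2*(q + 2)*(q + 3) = q^4 - q^3 - 15*q^2 + 9*q + 54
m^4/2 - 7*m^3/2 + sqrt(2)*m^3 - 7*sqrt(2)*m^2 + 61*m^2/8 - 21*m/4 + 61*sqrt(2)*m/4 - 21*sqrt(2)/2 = (m/2 + sqrt(2))*(m - 7/2)*(m - 2)*(m - 3/2)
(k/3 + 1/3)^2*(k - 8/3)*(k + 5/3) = k^4/9 + k^3/9 - 49*k^2/81 - 89*k/81 - 40/81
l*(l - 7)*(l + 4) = l^3 - 3*l^2 - 28*l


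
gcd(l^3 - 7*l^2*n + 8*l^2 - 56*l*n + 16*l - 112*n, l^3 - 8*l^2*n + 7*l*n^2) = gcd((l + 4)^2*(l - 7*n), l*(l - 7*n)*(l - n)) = l - 7*n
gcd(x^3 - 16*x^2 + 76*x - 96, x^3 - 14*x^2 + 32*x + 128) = x - 8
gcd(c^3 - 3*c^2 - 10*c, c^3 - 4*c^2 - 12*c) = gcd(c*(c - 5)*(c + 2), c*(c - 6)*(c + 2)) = c^2 + 2*c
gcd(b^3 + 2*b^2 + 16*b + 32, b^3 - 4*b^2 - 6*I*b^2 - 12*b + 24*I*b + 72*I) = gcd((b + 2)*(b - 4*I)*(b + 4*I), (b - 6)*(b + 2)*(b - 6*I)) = b + 2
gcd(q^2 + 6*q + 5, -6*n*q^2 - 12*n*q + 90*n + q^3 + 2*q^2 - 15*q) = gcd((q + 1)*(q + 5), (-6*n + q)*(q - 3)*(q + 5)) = q + 5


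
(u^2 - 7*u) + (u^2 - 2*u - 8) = 2*u^2 - 9*u - 8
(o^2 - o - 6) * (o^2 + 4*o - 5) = o^4 + 3*o^3 - 15*o^2 - 19*o + 30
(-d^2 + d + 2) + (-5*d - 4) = -d^2 - 4*d - 2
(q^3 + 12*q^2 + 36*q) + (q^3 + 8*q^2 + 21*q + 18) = 2*q^3 + 20*q^2 + 57*q + 18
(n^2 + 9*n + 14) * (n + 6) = n^3 + 15*n^2 + 68*n + 84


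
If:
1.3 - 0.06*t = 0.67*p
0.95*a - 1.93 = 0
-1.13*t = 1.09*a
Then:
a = 2.03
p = 2.12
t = -1.96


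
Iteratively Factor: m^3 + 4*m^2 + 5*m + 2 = (m + 1)*(m^2 + 3*m + 2) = (m + 1)*(m + 2)*(m + 1)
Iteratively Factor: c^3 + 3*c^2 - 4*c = (c + 4)*(c^2 - c) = (c - 1)*(c + 4)*(c)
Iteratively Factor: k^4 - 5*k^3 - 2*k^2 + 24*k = (k - 4)*(k^3 - k^2 - 6*k) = (k - 4)*(k - 3)*(k^2 + 2*k) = k*(k - 4)*(k - 3)*(k + 2)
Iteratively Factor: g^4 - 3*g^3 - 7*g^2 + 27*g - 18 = (g - 3)*(g^3 - 7*g + 6) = (g - 3)*(g - 1)*(g^2 + g - 6) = (g - 3)*(g - 2)*(g - 1)*(g + 3)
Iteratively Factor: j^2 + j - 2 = (j + 2)*(j - 1)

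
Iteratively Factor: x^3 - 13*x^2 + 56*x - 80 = (x - 5)*(x^2 - 8*x + 16) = (x - 5)*(x - 4)*(x - 4)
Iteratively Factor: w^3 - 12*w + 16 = (w + 4)*(w^2 - 4*w + 4) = (w - 2)*(w + 4)*(w - 2)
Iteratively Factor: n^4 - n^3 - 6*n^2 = (n)*(n^3 - n^2 - 6*n) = n^2*(n^2 - n - 6) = n^2*(n + 2)*(n - 3)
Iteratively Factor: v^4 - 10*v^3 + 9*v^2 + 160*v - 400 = (v - 5)*(v^3 - 5*v^2 - 16*v + 80) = (v - 5)*(v + 4)*(v^2 - 9*v + 20) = (v - 5)*(v - 4)*(v + 4)*(v - 5)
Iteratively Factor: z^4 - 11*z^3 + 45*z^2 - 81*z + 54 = (z - 3)*(z^3 - 8*z^2 + 21*z - 18) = (z - 3)^2*(z^2 - 5*z + 6) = (z - 3)^3*(z - 2)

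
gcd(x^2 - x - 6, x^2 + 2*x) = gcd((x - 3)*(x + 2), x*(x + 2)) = x + 2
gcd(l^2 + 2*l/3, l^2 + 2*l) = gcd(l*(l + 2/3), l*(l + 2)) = l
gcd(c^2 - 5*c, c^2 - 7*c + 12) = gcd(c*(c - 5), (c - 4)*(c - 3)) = 1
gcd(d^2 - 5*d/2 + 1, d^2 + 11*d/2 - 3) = d - 1/2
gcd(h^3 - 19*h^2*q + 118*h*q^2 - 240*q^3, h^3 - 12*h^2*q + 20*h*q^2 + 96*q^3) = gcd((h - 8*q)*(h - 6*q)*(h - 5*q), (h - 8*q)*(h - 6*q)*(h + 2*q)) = h^2 - 14*h*q + 48*q^2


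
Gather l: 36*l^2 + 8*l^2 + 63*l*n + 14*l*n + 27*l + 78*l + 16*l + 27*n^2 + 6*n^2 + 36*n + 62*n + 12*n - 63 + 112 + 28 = 44*l^2 + l*(77*n + 121) + 33*n^2 + 110*n + 77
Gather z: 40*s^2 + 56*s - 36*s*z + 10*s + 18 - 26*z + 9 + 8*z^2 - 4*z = 40*s^2 + 66*s + 8*z^2 + z*(-36*s - 30) + 27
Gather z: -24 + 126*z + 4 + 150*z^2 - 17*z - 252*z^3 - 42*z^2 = -252*z^3 + 108*z^2 + 109*z - 20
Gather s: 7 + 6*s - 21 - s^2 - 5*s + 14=-s^2 + s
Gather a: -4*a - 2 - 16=-4*a - 18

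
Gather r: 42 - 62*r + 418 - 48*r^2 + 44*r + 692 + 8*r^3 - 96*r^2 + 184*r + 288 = 8*r^3 - 144*r^2 + 166*r + 1440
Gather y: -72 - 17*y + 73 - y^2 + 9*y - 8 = -y^2 - 8*y - 7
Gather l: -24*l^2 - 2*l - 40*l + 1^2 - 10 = -24*l^2 - 42*l - 9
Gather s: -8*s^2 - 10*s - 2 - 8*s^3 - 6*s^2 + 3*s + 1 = -8*s^3 - 14*s^2 - 7*s - 1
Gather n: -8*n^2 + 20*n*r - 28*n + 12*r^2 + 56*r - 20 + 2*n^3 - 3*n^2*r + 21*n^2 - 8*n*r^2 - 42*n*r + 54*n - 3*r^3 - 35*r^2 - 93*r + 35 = 2*n^3 + n^2*(13 - 3*r) + n*(-8*r^2 - 22*r + 26) - 3*r^3 - 23*r^2 - 37*r + 15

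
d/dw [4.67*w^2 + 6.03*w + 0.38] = 9.34*w + 6.03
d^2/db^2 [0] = 0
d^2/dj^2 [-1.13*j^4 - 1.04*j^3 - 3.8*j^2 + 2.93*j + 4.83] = -13.56*j^2 - 6.24*j - 7.6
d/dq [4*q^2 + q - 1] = 8*q + 1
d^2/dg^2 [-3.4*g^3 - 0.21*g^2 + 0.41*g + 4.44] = -20.4*g - 0.42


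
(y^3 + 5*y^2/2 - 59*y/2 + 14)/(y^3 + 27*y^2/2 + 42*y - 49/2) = (y - 4)/(y + 7)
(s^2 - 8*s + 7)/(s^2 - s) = (s - 7)/s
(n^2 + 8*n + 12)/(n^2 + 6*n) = (n + 2)/n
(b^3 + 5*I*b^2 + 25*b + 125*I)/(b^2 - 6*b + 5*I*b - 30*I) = (b^2 + 25)/(b - 6)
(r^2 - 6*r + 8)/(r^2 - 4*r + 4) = (r - 4)/(r - 2)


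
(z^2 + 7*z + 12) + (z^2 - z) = 2*z^2 + 6*z + 12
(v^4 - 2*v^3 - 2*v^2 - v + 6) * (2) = 2*v^4 - 4*v^3 - 4*v^2 - 2*v + 12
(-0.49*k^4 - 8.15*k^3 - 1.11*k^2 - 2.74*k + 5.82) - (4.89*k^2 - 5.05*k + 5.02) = -0.49*k^4 - 8.15*k^3 - 6.0*k^2 + 2.31*k + 0.800000000000001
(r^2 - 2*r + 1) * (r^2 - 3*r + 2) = r^4 - 5*r^3 + 9*r^2 - 7*r + 2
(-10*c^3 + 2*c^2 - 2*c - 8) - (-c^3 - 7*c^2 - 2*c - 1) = -9*c^3 + 9*c^2 - 7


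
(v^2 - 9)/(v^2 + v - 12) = (v + 3)/(v + 4)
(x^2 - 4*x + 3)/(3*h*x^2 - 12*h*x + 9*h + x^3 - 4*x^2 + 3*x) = 1/(3*h + x)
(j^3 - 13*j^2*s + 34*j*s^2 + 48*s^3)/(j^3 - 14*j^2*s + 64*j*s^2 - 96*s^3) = (j^2 - 7*j*s - 8*s^2)/(j^2 - 8*j*s + 16*s^2)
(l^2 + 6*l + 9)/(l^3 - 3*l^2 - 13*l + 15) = (l + 3)/(l^2 - 6*l + 5)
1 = 1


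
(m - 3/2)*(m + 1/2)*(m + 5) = m^3 + 4*m^2 - 23*m/4 - 15/4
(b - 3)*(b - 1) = b^2 - 4*b + 3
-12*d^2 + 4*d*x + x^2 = (-2*d + x)*(6*d + x)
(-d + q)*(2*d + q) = -2*d^2 + d*q + q^2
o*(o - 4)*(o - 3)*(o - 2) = o^4 - 9*o^3 + 26*o^2 - 24*o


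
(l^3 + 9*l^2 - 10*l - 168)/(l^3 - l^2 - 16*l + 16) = (l^2 + 13*l + 42)/(l^2 + 3*l - 4)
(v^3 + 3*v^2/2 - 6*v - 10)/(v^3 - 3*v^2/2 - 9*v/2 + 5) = (v + 2)/(v - 1)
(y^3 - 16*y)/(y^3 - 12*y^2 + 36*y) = (y^2 - 16)/(y^2 - 12*y + 36)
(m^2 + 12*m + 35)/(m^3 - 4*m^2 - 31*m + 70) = (m + 7)/(m^2 - 9*m + 14)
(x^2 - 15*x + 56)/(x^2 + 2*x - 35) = (x^2 - 15*x + 56)/(x^2 + 2*x - 35)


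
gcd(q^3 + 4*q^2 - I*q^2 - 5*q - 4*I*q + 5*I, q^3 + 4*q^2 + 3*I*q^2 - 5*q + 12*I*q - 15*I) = q^2 + 4*q - 5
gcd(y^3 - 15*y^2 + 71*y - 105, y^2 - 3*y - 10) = y - 5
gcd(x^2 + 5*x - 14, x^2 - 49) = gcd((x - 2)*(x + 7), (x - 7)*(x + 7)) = x + 7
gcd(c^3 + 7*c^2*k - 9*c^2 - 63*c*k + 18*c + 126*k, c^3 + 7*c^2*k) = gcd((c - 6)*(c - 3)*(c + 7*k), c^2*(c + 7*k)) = c + 7*k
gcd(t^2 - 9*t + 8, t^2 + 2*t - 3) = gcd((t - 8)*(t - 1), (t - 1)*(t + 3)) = t - 1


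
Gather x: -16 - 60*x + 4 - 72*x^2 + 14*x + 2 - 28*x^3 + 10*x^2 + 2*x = -28*x^3 - 62*x^2 - 44*x - 10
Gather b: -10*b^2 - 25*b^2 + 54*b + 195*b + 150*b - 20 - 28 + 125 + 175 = -35*b^2 + 399*b + 252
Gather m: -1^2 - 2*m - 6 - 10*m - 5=-12*m - 12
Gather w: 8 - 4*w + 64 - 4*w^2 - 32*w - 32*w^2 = -36*w^2 - 36*w + 72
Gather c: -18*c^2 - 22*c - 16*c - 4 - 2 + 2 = -18*c^2 - 38*c - 4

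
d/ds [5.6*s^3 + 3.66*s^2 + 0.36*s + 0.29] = 16.8*s^2 + 7.32*s + 0.36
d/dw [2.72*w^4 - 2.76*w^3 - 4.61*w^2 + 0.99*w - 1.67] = 10.88*w^3 - 8.28*w^2 - 9.22*w + 0.99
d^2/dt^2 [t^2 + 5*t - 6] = 2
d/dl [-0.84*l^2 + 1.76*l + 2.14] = 1.76 - 1.68*l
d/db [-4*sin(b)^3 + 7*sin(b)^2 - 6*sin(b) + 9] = 2*(-6*sin(b)^2 + 7*sin(b) - 3)*cos(b)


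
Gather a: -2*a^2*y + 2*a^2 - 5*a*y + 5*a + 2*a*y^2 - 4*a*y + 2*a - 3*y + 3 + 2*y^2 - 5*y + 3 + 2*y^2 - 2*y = a^2*(2 - 2*y) + a*(2*y^2 - 9*y + 7) + 4*y^2 - 10*y + 6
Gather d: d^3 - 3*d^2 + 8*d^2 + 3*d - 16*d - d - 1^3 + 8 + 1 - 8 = d^3 + 5*d^2 - 14*d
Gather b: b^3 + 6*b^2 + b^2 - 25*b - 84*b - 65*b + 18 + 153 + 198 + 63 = b^3 + 7*b^2 - 174*b + 432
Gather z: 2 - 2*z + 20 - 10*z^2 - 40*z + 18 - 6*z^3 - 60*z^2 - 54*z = -6*z^3 - 70*z^2 - 96*z + 40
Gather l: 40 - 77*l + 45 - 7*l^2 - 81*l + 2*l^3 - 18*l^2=2*l^3 - 25*l^2 - 158*l + 85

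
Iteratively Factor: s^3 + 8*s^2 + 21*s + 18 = (s + 3)*(s^2 + 5*s + 6) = (s + 2)*(s + 3)*(s + 3)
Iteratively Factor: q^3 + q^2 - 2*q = (q)*(q^2 + q - 2) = q*(q - 1)*(q + 2)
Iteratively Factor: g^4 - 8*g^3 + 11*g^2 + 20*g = (g + 1)*(g^3 - 9*g^2 + 20*g) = (g - 4)*(g + 1)*(g^2 - 5*g) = g*(g - 4)*(g + 1)*(g - 5)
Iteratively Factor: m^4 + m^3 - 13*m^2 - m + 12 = (m + 4)*(m^3 - 3*m^2 - m + 3) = (m + 1)*(m + 4)*(m^2 - 4*m + 3) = (m - 3)*(m + 1)*(m + 4)*(m - 1)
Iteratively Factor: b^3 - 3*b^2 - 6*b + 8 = (b + 2)*(b^2 - 5*b + 4) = (b - 1)*(b + 2)*(b - 4)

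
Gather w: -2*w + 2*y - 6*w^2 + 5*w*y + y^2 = -6*w^2 + w*(5*y - 2) + y^2 + 2*y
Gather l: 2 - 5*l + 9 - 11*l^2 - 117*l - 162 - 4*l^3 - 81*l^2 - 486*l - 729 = -4*l^3 - 92*l^2 - 608*l - 880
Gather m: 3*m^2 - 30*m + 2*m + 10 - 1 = 3*m^2 - 28*m + 9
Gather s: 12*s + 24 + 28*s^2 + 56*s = 28*s^2 + 68*s + 24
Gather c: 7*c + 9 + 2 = 7*c + 11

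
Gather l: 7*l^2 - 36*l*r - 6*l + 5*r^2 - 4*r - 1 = 7*l^2 + l*(-36*r - 6) + 5*r^2 - 4*r - 1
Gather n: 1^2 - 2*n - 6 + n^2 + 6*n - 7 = n^2 + 4*n - 12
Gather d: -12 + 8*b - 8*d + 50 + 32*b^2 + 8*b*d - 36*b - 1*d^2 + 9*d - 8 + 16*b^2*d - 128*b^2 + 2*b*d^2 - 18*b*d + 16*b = -96*b^2 - 12*b + d^2*(2*b - 1) + d*(16*b^2 - 10*b + 1) + 30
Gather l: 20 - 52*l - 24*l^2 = -24*l^2 - 52*l + 20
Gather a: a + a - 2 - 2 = 2*a - 4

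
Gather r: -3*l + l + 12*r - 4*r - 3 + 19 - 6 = -2*l + 8*r + 10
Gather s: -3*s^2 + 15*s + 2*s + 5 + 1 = -3*s^2 + 17*s + 6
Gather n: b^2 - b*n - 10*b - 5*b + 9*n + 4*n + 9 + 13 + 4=b^2 - 15*b + n*(13 - b) + 26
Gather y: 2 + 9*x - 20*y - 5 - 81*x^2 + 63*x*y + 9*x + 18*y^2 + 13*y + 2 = -81*x^2 + 18*x + 18*y^2 + y*(63*x - 7) - 1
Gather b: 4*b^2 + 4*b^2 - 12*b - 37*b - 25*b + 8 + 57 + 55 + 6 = 8*b^2 - 74*b + 126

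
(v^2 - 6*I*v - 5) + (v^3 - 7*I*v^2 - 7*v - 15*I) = v^3 + v^2 - 7*I*v^2 - 7*v - 6*I*v - 5 - 15*I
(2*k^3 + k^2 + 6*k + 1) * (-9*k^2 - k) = -18*k^5 - 11*k^4 - 55*k^3 - 15*k^2 - k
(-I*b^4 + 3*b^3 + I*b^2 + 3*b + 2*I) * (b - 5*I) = -I*b^5 - 2*b^4 - 14*I*b^3 + 8*b^2 - 13*I*b + 10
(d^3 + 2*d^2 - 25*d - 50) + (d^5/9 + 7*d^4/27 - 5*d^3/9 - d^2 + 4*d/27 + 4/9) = d^5/9 + 7*d^4/27 + 4*d^3/9 + d^2 - 671*d/27 - 446/9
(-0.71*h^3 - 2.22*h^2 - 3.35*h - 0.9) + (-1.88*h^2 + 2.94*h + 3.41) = -0.71*h^3 - 4.1*h^2 - 0.41*h + 2.51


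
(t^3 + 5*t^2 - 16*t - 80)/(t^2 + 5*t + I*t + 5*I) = (t^2 - 16)/(t + I)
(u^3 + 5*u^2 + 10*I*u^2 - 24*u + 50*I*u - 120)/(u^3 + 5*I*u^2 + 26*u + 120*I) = (u + 5)/(u - 5*I)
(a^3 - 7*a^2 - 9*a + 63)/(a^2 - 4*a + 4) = (a^3 - 7*a^2 - 9*a + 63)/(a^2 - 4*a + 4)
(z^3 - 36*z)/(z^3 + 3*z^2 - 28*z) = (z^2 - 36)/(z^2 + 3*z - 28)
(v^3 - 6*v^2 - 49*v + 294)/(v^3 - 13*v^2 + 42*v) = (v + 7)/v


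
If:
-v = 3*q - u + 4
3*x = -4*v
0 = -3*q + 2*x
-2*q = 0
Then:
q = 0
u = 4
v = 0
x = 0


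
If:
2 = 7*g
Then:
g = 2/7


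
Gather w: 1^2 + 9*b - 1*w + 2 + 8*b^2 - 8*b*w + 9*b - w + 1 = 8*b^2 + 18*b + w*(-8*b - 2) + 4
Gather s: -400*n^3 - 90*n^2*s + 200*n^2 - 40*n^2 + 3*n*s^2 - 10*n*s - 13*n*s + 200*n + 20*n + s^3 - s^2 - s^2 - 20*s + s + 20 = -400*n^3 + 160*n^2 + 220*n + s^3 + s^2*(3*n - 2) + s*(-90*n^2 - 23*n - 19) + 20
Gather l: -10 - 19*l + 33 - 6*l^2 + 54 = -6*l^2 - 19*l + 77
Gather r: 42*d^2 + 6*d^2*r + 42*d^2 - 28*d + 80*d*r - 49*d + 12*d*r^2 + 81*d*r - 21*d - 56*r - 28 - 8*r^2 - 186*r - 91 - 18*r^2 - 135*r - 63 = 84*d^2 - 98*d + r^2*(12*d - 26) + r*(6*d^2 + 161*d - 377) - 182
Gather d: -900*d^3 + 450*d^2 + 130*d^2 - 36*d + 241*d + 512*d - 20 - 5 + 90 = -900*d^3 + 580*d^2 + 717*d + 65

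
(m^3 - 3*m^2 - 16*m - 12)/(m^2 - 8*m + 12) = (m^2 + 3*m + 2)/(m - 2)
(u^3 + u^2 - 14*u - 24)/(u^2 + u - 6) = (u^2 - 2*u - 8)/(u - 2)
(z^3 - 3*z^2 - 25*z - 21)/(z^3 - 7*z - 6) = (z^2 - 4*z - 21)/(z^2 - z - 6)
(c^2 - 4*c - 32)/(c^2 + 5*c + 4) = (c - 8)/(c + 1)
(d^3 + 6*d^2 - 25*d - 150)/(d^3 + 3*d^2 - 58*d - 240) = (d - 5)/(d - 8)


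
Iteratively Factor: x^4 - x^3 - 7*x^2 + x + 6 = (x + 1)*(x^3 - 2*x^2 - 5*x + 6) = (x - 3)*(x + 1)*(x^2 + x - 2) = (x - 3)*(x + 1)*(x + 2)*(x - 1)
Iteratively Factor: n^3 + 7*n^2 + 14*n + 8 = (n + 2)*(n^2 + 5*n + 4) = (n + 2)*(n + 4)*(n + 1)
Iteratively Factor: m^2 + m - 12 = (m - 3)*(m + 4)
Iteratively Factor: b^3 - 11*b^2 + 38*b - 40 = (b - 5)*(b^2 - 6*b + 8) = (b - 5)*(b - 4)*(b - 2)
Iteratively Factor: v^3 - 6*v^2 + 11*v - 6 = (v - 2)*(v^2 - 4*v + 3) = (v - 2)*(v - 1)*(v - 3)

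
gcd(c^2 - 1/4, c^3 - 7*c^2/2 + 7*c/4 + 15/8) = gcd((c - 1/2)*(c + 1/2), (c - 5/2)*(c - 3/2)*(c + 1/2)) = c + 1/2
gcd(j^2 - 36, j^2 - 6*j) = j - 6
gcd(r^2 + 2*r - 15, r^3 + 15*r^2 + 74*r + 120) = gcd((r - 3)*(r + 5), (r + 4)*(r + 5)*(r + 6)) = r + 5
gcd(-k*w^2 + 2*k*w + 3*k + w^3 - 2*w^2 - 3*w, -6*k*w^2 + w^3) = 1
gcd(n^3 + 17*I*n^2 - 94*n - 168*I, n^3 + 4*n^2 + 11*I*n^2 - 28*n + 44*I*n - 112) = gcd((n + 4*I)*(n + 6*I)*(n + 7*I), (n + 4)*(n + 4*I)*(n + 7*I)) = n^2 + 11*I*n - 28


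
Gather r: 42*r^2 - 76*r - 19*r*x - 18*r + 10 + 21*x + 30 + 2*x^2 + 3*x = 42*r^2 + r*(-19*x - 94) + 2*x^2 + 24*x + 40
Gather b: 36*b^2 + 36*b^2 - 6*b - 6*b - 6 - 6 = 72*b^2 - 12*b - 12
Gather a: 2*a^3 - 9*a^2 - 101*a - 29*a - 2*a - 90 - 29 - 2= 2*a^3 - 9*a^2 - 132*a - 121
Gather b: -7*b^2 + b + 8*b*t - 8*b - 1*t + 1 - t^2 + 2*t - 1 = -7*b^2 + b*(8*t - 7) - t^2 + t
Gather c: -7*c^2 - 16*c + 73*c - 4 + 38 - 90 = -7*c^2 + 57*c - 56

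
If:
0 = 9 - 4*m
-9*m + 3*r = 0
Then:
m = 9/4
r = 27/4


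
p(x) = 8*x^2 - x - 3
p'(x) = 16*x - 1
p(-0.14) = -2.70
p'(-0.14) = -3.24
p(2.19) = 33.18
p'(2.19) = 34.04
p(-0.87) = 3.93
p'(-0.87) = -14.92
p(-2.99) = 71.51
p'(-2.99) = -48.84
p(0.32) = -2.50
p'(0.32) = 4.12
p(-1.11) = 7.97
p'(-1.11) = -18.76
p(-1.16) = 8.92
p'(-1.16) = -19.56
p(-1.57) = 18.29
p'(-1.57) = -26.12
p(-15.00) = 1812.00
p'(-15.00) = -241.00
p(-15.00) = 1812.00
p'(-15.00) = -241.00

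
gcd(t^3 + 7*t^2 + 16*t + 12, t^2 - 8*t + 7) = 1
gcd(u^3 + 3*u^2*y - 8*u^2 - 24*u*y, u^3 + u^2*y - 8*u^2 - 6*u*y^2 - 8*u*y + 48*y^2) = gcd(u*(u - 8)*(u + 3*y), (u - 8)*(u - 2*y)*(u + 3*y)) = u^2 + 3*u*y - 8*u - 24*y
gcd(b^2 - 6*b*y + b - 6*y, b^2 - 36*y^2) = -b + 6*y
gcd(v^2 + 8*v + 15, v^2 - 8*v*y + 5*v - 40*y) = v + 5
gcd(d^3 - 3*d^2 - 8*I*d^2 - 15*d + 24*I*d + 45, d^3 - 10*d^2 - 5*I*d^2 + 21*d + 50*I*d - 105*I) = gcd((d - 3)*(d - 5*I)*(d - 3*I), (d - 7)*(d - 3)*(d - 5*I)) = d^2 + d*(-3 - 5*I) + 15*I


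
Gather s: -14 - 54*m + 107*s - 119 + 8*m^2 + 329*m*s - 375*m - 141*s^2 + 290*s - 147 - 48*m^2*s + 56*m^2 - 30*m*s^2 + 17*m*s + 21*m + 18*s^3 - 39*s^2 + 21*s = 64*m^2 - 408*m + 18*s^3 + s^2*(-30*m - 180) + s*(-48*m^2 + 346*m + 418) - 280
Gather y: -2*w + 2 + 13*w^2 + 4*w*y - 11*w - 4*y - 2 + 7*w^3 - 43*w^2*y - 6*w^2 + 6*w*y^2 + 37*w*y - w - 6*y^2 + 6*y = 7*w^3 + 7*w^2 - 14*w + y^2*(6*w - 6) + y*(-43*w^2 + 41*w + 2)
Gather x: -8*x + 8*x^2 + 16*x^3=16*x^3 + 8*x^2 - 8*x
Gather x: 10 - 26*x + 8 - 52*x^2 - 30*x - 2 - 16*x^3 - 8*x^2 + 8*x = -16*x^3 - 60*x^2 - 48*x + 16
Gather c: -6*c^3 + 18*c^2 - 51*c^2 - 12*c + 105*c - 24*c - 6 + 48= -6*c^3 - 33*c^2 + 69*c + 42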